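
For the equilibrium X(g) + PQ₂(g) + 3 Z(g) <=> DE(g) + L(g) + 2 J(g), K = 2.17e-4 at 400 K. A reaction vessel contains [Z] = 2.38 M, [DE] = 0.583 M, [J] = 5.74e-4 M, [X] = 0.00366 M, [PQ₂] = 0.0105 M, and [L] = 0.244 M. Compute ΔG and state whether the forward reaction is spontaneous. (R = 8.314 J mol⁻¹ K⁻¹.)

ΔG = -2.91 kJ/mol; the forward reaction is spontaneous

Q = [DE]·[L]·[J]² / ([X]·[PQ₂]·[Z]³) = (0.583)·(0.244)·(5.74e-4)² / ((0.00366)·(0.0105)·(2.38)³) = 9.05e-5
ΔG = RT ln(Q/K) = (8.314 J mol⁻¹ K⁻¹)(400 K) × ln(9.05e-5/2.17e-4)
   = (3.326 kJ/mol)(-0.8745) = -2.91 kJ/mol
ΔG < 0, so the forward reaction is spontaneous (proceeds forward).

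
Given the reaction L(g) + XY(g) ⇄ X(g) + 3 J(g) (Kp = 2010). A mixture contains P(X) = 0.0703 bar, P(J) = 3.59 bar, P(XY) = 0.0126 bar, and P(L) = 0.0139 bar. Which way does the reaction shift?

Qp = P(X)·P(J)³ / (P(L)·P(XY)) = (0.0703)·(3.59)³ / ((0.0139)·(0.0126)) = 18600
Qp = 18600 > Kp = 2010, so the reverse reaction proceeds.

reverse (toward reactants)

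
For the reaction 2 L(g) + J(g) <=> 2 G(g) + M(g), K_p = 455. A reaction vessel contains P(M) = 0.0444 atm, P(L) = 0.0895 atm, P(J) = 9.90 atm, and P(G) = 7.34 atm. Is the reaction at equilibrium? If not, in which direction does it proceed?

Q_p = P(G)²·P(M) / (P(L)²·P(J)) = (7.34)²·(0.0444) / ((0.0895)²·(9.90)) = 30.2
Q_p = 30.2 < K_p = 455, so the forward reaction proceeds.

forward (toward products)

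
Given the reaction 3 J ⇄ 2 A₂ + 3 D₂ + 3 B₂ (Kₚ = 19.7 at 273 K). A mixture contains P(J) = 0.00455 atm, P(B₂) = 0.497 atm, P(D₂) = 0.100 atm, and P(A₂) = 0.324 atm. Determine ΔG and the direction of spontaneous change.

Qₚ = P(A₂)²·P(D₂)³·P(B₂)³ / P(J)³ = (0.324)²·(0.100)³·(0.497)³ / (0.00455)³ = 137
ΔG = RT ln(Qₚ/Kₚ) = (8.314 J mol⁻¹ K⁻¹)(273 K) × ln(137/19.7)
   = (2.270 kJ/mol)(1.939) = 4.40 kJ/mol
ΔG > 0, so the forward reaction is non-spontaneous (proceeds in reverse).

ΔG = 4.40 kJ/mol; the forward reaction is non-spontaneous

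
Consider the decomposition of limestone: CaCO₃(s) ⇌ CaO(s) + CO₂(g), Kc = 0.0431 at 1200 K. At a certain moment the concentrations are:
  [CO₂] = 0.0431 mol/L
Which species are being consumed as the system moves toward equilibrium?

none (at equilibrium)

(CaCO₃, CaO are pure solids — omitted from Qc.)
Qc = [CO₂] = 0.0431
Qc = 0.0431 = Kc; the system is at equilibrium.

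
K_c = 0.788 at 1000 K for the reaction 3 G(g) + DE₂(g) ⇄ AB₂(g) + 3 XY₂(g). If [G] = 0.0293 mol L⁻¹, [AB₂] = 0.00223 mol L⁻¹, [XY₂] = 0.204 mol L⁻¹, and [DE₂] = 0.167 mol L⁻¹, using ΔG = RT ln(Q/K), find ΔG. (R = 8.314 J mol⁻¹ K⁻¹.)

Q_c = [AB₂]·[XY₂]³ / ([G]³·[DE₂]) = (0.00223)·(0.204)³ / ((0.0293)³·(0.167)) = 4.51
ΔG = RT ln(Q_c/K_c) = (8.314 J mol⁻¹ K⁻¹)(1000 K) × ln(4.51/0.788)
   = (8.314 kJ/mol)(1.745) = 14.5 kJ/mol
ΔG > 0, so the forward reaction is non-spontaneous (proceeds in reverse).

ΔG = 14.5 kJ/mol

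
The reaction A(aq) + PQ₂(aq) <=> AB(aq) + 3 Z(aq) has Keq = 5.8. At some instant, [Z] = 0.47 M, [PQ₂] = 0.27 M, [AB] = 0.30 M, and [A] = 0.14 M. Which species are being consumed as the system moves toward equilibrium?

A, PQ₂ (reactants)

Q = [AB]·[Z]³ / ([A]·[PQ₂]) = (0.30)·(0.47)³ / ((0.14)·(0.27)) = 0.82
Q = 0.82 < Keq = 5.8: net forward reaction.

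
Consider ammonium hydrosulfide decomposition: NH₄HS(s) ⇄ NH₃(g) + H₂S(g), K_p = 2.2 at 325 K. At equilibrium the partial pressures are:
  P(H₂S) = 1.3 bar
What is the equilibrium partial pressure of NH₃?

(NH₄HS is a pure solid — omitted from K_p.)
At equilibrium, K_p = P(NH₃)·P(H₂S) = 2.2.
(P(NH₃))·(1.3) = 2.2
P(NH₃) = 1.69 = 1.7 bar

P(NH₃) = 1.7 bar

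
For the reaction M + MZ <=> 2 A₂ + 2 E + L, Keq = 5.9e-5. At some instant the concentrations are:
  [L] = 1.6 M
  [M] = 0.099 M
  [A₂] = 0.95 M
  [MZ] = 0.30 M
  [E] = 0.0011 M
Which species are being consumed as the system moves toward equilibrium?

Q = [A₂]²·[E]²·[L] / ([M]·[MZ]) = (0.95)²·(0.0011)²·(1.6) / ((0.099)·(0.30)) = 5.9e-5
Q = 5.9e-5 = Keq; the system is at equilibrium.

none (at equilibrium)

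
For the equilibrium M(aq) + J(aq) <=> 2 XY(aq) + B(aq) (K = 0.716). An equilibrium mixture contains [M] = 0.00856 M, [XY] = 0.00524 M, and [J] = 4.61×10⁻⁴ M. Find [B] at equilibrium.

[B] = 0.103 M

At equilibrium, K = [XY]²·[B] / ([M]·[J]) = 0.716.
(0.00524)²·([B]) / ((0.00856)·(4.61×10⁻⁴)) = 0.716
[B] = 0.103 M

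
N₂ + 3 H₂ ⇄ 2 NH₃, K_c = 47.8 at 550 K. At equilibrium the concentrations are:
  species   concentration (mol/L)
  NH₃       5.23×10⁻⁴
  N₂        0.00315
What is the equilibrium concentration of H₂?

[H₂] = 0.0122 mol/L

At equilibrium, K_c = [NH₃]² / ([N₂]·[H₂]³) = 47.8.
(5.23×10⁻⁴)² / ((0.00315)·([H₂])³) = 47.8
[H₂]³ = 1.82×10⁻⁶ ⇒ [H₂] = 0.0122 mol/L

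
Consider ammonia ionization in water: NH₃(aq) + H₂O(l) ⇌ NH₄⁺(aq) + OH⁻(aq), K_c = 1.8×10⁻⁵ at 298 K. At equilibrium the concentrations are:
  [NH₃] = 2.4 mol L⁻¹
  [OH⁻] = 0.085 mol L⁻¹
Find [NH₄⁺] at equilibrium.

(H₂O is a pure liquid — omitted from K_c.)
At equilibrium, K_c = [NH₄⁺]·[OH⁻] / [NH₃] = 1.8×10⁻⁵.
([NH₄⁺])·(0.085) / (2.4) = 1.8×10⁻⁵
[NH₄⁺] = 5.08×10⁻⁴ = 5.1×10⁻⁴ mol L⁻¹

[NH₄⁺] = 5.1×10⁻⁴ mol L⁻¹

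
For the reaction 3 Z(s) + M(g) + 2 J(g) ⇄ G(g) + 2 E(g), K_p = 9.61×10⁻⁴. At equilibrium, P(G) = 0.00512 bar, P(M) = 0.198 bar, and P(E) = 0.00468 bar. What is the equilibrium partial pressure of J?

(Z is a pure solid — omitted from K_p.)
At equilibrium, K_p = P(G)·P(E)² / (P(M)·P(J)²) = 9.61×10⁻⁴.
(0.00512)·(0.00468)² / ((0.198)·(P(J))²) = 9.61×10⁻⁴
P(J)² = 5.89×10⁻⁴ ⇒ P(J) = 0.0243 bar

P(J) = 0.0243 bar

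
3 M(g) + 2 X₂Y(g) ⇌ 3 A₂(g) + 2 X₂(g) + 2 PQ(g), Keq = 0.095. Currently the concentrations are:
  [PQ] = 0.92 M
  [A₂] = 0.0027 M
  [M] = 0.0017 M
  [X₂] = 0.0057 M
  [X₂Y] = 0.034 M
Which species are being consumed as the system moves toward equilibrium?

none (at equilibrium)

Q = [A₂]³·[X₂]²·[PQ]² / ([M]³·[X₂Y]²) = (0.0027)³·(0.0057)²·(0.92)² / ((0.0017)³·(0.034)²) = 0.095
Q = 0.095 = Keq; the system is at equilibrium.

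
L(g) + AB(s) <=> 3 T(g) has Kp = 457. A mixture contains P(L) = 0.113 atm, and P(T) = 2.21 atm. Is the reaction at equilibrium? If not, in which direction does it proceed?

(AB is a pure solid — omitted from Qp.)
Qp = P(T)³ / P(L) = (2.21)³ / (0.113) = 95.5
Qp = 95.5 < Kp = 457, so the forward reaction proceeds.

in the forward direction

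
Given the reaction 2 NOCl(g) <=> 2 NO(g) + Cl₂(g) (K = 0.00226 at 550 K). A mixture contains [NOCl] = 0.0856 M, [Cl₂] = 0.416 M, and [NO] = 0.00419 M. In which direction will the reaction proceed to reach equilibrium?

Q = [NO]²·[Cl₂] / [NOCl]² = (0.00419)²·(0.416) / (0.0856)² = 9.97×10⁻⁴
Q = 9.97×10⁻⁴ < K = 0.00226, so the forward reaction proceeds.

forward (toward products)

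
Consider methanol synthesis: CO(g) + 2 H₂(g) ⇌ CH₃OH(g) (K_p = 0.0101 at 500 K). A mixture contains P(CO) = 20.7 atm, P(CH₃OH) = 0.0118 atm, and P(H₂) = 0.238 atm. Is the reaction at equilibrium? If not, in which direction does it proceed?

no net change (already at equilibrium)

Q_p = P(CH₃OH) / (P(CO)·P(H₂)²) = (0.0118) / ((20.7)·(0.238)²) = 0.0101
Q_p = 0.0101 = K_p, so the system is already at equilibrium.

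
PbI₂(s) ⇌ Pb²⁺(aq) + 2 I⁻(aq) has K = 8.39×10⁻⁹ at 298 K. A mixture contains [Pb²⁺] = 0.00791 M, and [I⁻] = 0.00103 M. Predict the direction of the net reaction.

at equilibrium

(PbI₂ is a pure solid — omitted from Q.)
Q = [Pb²⁺]·[I⁻]² = (0.00791)·(0.00103)² = 8.39×10⁻⁹
Q = 8.39×10⁻⁹ = K, so the system is already at equilibrium.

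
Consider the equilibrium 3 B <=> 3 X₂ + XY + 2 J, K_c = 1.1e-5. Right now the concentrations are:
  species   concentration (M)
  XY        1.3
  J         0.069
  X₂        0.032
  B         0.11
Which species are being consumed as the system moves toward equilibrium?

X₂, XY, J (products)

Q_c = [X₂]³·[XY]·[J]² / [B]³ = (0.032)³·(1.3)·(0.069)² / (0.11)³ = 1.5e-4
Q_c = 1.5e-4 > K_c = 1.1e-5: net reverse reaction.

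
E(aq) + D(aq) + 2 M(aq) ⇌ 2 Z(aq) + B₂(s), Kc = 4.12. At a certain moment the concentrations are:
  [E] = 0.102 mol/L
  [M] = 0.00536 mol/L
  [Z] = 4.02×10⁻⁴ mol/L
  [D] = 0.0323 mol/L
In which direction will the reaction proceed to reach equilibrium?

toward products

(B₂ is a pure solid — omitted from Qc.)
Qc = [Z]² / ([E]·[D]·[M]²) = (4.02×10⁻⁴)² / ((0.102)·(0.0323)·(0.00536)²) = 1.71
Qc = 1.71 < Kc = 4.12, so the forward reaction proceeds.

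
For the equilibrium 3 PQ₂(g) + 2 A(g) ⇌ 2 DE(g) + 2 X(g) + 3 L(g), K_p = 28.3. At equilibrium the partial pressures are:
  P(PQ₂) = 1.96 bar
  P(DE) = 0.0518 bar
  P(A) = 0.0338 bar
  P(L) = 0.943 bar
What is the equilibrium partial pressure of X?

P(X) = 10.4 bar

At equilibrium, K_p = P(DE)²·P(X)²·P(L)³ / (P(PQ₂)³·P(A)²) = 28.3.
(0.0518)²·(P(X))²·(0.943)³ / ((1.96)³·(0.0338)²) = 28.3
P(X)² = 108 ⇒ P(X) = 10.4 bar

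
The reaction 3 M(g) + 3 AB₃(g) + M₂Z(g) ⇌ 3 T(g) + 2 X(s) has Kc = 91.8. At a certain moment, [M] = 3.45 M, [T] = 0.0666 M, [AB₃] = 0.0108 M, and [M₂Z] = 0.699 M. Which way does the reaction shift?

forward (toward products)

(X is a pure solid — omitted from Qc.)
Qc = [T]³ / ([M]³·[AB₃]³·[M₂Z]) = (0.0666)³ / ((3.45)³·(0.0108)³·(0.699)) = 8.17
Qc = 8.17 < Kc = 91.8, so the forward reaction proceeds.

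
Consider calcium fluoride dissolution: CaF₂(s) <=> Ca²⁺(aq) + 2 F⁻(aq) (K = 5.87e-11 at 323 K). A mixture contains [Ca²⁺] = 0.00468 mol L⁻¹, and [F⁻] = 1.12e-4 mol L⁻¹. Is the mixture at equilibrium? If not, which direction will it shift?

(CaF₂ is a pure solid — omitted from Q.)
Q = [Ca²⁺]·[F⁻]² = (0.00468)·(1.12e-4)² = 5.87e-11
Q = 5.87e-11 = K; the system is at equilibrium.

yes, at equilibrium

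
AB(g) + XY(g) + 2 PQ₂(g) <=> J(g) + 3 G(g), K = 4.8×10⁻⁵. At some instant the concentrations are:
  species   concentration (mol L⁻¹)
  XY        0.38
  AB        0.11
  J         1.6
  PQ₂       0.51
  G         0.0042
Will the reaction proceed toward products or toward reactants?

to the right

Q = [J]·[G]³ / ([AB]·[XY]·[PQ₂]²) = (1.6)·(0.0042)³ / ((0.11)·(0.38)·(0.51)²) = 1.1×10⁻⁵
Q = 1.1×10⁻⁵ < K = 4.8×10⁻⁵, so the forward reaction proceeds.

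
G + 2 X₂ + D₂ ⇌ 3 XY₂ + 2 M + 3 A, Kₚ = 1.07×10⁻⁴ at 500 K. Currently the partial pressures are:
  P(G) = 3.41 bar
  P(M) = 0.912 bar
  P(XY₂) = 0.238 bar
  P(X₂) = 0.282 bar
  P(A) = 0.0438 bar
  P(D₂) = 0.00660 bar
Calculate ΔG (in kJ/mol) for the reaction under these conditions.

ΔG = 6.62 kJ/mol

Qₚ = P(XY₂)³·P(M)²·P(A)³ / (P(G)·P(X₂)²·P(D₂)) = (0.238)³·(0.912)²·(0.0438)³ / ((3.41)·(0.282)²·(0.00660)) = 5.26×10⁻⁴
ΔG = RT ln(Qₚ/Kₚ) = (8.314 J mol⁻¹ K⁻¹)(500 K) × ln(5.26×10⁻⁴/1.07×10⁻⁴)
   = (4.157 kJ/mol)(1.592) = 6.62 kJ/mol
ΔG > 0, so the forward reaction is non-spontaneous (proceeds in reverse).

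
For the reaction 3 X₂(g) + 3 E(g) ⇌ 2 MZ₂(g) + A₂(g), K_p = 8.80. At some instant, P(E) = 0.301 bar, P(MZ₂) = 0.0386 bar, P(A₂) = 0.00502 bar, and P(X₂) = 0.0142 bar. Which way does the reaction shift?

in the reverse direction

Q_p = P(MZ₂)²·P(A₂) / (P(X₂)³·P(E)³) = (0.0386)²·(0.00502) / ((0.0142)³·(0.301)³) = 95.8
Q_p = 95.8 > K_p = 8.80, so the reverse reaction proceeds.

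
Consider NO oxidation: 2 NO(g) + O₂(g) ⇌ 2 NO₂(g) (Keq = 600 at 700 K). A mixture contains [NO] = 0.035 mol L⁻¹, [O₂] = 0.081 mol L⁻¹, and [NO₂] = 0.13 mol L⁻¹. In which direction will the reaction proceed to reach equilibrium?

forward (toward products)

Q = [NO₂]² / ([NO]²·[O₂]) = (0.13)² / ((0.035)²·(0.081)) = 170
Q = 170 < Keq = 600, so the forward reaction proceeds.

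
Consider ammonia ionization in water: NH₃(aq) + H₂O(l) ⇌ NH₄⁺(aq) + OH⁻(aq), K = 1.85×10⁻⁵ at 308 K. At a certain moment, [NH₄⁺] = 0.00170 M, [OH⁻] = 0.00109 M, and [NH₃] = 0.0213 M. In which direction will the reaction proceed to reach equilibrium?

(H₂O is a pure liquid — omitted from Q.)
Q = [NH₄⁺]·[OH⁻] / [NH₃] = (0.00170)·(0.00109) / (0.0213) = 8.70×10⁻⁵
Q = 8.70×10⁻⁵ > K = 1.85×10⁻⁵, so the reverse reaction proceeds.

toward reactants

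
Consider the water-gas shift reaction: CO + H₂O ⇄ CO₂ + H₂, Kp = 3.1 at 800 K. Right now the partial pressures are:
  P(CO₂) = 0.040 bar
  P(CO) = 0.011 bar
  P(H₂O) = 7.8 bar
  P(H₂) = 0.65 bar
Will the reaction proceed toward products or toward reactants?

Qp = P(CO₂)·P(H₂) / (P(CO)·P(H₂O)) = (0.040)·(0.65) / ((0.011)·(7.8)) = 0.30
Qp = 0.30 < Kp = 3.1, so the forward reaction proceeds.

toward products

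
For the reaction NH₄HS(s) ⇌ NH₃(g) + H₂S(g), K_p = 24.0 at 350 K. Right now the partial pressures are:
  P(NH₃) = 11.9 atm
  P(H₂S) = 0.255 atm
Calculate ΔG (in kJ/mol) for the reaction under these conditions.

ΔG = -6.02 kJ/mol

(NH₄HS is a pure solid — omitted from Q_p.)
Q_p = P(NH₃)·P(H₂S) = (11.9)·(0.255) = 3.03
ΔG = RT ln(Q_p/K_p) = (8.314 J mol⁻¹ K⁻¹)(350 K) × ln(3.03/24.0)
   = (2.910 kJ/mol)(-2.069) = -6.02 kJ/mol
ΔG < 0, so the forward reaction is spontaneous (proceeds forward).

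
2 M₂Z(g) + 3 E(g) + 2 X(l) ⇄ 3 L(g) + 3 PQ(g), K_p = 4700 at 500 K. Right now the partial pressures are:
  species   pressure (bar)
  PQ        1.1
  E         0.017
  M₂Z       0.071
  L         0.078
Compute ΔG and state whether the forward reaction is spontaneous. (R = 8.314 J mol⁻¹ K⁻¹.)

ΔG = 7.03 kJ/mol; the forward reaction is non-spontaneous

(X is a pure liquid — omitted from Q_p.)
Q_p = P(L)³·P(PQ)³ / (P(M₂Z)²·P(E)³) = (0.078)³·(1.1)³ / ((0.071)²·(0.017)³) = 25500
ΔG = RT ln(Q_p/K_p) = (8.314 J mol⁻¹ K⁻¹)(500 K) × ln(25500/4700)
   = (4.157 kJ/mol)(1.691) = 7.03 kJ/mol
ΔG > 0, so the forward reaction is non-spontaneous (proceeds in reverse).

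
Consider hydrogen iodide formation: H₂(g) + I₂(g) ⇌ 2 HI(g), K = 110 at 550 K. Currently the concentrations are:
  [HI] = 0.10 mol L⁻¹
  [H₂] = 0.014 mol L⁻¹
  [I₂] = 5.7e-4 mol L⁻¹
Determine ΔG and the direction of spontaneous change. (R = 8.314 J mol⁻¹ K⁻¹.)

Q = [HI]² / ([H₂]·[I₂]) = (0.10)² / ((0.014)·(5.7e-4)) = 1250
ΔG = RT ln(Q/K) = (8.314 J mol⁻¹ K⁻¹)(550 K) × ln(1250/110)
   = (4.573 kJ/mol)(2.430) = 11.1 kJ/mol
ΔG > 0, so the forward reaction is non-spontaneous (proceeds in reverse).

ΔG = 11.1 kJ/mol; the forward reaction is non-spontaneous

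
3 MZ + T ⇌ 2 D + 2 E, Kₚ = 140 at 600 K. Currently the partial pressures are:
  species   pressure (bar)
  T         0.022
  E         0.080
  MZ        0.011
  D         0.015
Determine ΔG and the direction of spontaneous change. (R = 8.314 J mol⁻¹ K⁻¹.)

Qₚ = P(D)²·P(E)² / (P(MZ)³·P(T)) = (0.015)²·(0.080)² / ((0.011)³·(0.022)) = 49.2
ΔG = RT ln(Qₚ/Kₚ) = (8.314 J mol⁻¹ K⁻¹)(600 K) × ln(49.2/140)
   = (4.988 kJ/mol)(-1.046) = -5.22 kJ/mol
ΔG < 0, so the forward reaction is spontaneous (proceeds forward).

ΔG = -5.22 kJ/mol; the forward reaction is spontaneous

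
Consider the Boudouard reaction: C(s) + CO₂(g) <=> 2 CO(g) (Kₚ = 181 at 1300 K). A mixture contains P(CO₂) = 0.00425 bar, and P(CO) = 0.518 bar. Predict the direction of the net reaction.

toward products

(C is a pure solid — omitted from Qₚ.)
Qₚ = P(CO)² / P(CO₂) = (0.518)² / (0.00425) = 63.1
Qₚ = 63.1 < Kₚ = 181, so the forward reaction proceeds.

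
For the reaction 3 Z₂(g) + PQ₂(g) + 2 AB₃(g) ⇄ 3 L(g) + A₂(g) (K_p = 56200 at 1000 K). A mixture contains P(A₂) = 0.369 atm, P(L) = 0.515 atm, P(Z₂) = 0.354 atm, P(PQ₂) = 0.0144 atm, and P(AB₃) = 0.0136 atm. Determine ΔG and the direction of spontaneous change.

Q_p = P(L)³·P(A₂) / (P(Z₂)³·P(PQ₂)·P(AB₃)²) = (0.515)³·(0.369) / ((0.354)³·(0.0144)·(0.0136)²) = 4.27×10⁵
ΔG = RT ln(Q_p/K_p) = (8.314 J mol⁻¹ K⁻¹)(1000 K) × ln(4.27×10⁵/56200)
   = (8.314 kJ/mol)(2.028) = 16.9 kJ/mol
ΔG > 0, so the forward reaction is non-spontaneous (proceeds in reverse).

ΔG = 16.9 kJ/mol; the forward reaction is non-spontaneous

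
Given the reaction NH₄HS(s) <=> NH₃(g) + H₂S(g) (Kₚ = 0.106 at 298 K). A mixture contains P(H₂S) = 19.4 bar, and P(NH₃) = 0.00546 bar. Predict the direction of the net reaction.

no net change (already at equilibrium)

(NH₄HS is a pure solid — omitted from Qₚ.)
Qₚ = P(NH₃)·P(H₂S) = (0.00546)·(19.4) = 0.106
Qₚ = 0.106 = Kₚ, so the system is already at equilibrium.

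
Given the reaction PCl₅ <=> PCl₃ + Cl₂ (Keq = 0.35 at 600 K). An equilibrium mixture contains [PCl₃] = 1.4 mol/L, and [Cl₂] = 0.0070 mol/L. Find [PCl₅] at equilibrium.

[PCl₅] = 0.028 mol/L

At equilibrium, Keq = [PCl₃]·[Cl₂] / [PCl₅] = 0.35.
(1.4)·(0.0070) / ([PCl₅]) = 0.35
[PCl₅] = 0.0280 = 0.028 mol/L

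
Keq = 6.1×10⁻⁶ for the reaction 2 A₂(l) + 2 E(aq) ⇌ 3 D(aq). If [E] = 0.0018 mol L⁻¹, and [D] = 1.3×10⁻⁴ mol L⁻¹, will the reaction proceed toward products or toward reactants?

in the forward direction

(A₂ is a pure liquid — omitted from Q.)
Q = [D]³ / [E]² = (1.3×10⁻⁴)³ / (0.0018)² = 6.8×10⁻⁷
Q = 6.8×10⁻⁷ < Keq = 6.1×10⁻⁶, so the forward reaction proceeds.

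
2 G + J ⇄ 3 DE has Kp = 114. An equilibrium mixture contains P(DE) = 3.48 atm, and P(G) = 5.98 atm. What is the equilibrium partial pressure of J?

P(J) = 0.0103 atm

At equilibrium, Kp = P(DE)³ / (P(G)²·P(J)) = 114.
(3.48)³ / ((5.98)²·(P(J))) = 114
P(J) = 0.0103 atm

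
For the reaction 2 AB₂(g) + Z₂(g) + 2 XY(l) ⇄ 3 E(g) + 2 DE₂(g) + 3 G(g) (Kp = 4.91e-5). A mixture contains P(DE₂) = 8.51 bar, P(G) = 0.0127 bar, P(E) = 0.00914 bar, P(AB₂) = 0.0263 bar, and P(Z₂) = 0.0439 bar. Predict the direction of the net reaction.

in the forward direction

(XY is a pure liquid — omitted from Qp.)
Qp = P(E)³·P(DE₂)²·P(G)³ / (P(AB₂)²·P(Z₂)) = (0.00914)³·(8.51)²·(0.0127)³ / ((0.0263)²·(0.0439)) = 3.73e-6
Qp = 3.73e-6 < Kp = 4.91e-5, so the forward reaction proceeds.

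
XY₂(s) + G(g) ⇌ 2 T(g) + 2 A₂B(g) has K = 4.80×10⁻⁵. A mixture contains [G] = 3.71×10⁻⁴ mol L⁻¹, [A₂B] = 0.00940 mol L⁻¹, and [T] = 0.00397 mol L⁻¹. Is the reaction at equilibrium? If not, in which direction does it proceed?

to the right

(XY₂ is a pure solid — omitted from Q.)
Q = [T]²·[A₂B]² / [G] = (0.00397)²·(0.00940)² / (3.71×10⁻⁴) = 3.75×10⁻⁶
Q = 3.75×10⁻⁶ < K = 4.80×10⁻⁵, so the forward reaction proceeds.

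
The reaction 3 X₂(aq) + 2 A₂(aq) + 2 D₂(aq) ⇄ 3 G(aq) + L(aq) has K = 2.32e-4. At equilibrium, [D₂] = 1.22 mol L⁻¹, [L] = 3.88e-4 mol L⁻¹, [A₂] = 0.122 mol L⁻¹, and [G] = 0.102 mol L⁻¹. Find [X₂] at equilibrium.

At equilibrium, K = [G]³·[L] / ([X₂]³·[A₂]²·[D₂]²) = 2.32e-4.
(0.102)³·(3.88e-4) / (([X₂])³·(0.122)²·(1.22)²) = 2.32e-4
[X₂]³ = 0.0801 ⇒ [X₂] = 0.431 mol L⁻¹

[X₂] = 0.431 mol L⁻¹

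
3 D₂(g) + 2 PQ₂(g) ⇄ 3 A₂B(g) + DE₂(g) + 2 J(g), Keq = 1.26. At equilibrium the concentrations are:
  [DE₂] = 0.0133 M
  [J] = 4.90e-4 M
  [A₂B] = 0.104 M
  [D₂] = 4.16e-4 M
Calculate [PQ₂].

[PQ₂] = 0.199 M

At equilibrium, Keq = [A₂B]³·[DE₂]·[J]² / ([D₂]³·[PQ₂]²) = 1.26.
(0.104)³·(0.0133)·(4.90e-4)² / ((4.16e-4)³·([PQ₂])²) = 1.26
[PQ₂]² = 0.0396 ⇒ [PQ₂] = 0.199 M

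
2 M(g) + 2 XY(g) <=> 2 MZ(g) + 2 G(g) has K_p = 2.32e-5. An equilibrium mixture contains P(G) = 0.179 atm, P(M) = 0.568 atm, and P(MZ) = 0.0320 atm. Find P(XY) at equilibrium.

At equilibrium, K_p = P(MZ)²·P(G)² / (P(M)²·P(XY)²) = 2.32e-5.
(0.0320)²·(0.179)² / ((0.568)²·(P(XY))²) = 2.32e-5
P(XY)² = 4.38 ⇒ P(XY) = 2.09 atm

P(XY) = 2.09 atm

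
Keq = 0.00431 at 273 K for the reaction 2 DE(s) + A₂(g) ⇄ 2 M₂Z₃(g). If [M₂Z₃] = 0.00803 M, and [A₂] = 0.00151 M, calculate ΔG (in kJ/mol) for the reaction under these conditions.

ΔG = 5.21 kJ/mol

(DE is a pure solid — omitted from Q.)
Q = [M₂Z₃]² / [A₂] = (0.00803)² / (0.00151) = 0.0427
ΔG = RT ln(Q/Keq) = (8.314 J mol⁻¹ K⁻¹)(273 K) × ln(0.0427/0.00431)
   = (2.270 kJ/mol)(2.293) = 5.21 kJ/mol
ΔG > 0, so the forward reaction is non-spontaneous (proceeds in reverse).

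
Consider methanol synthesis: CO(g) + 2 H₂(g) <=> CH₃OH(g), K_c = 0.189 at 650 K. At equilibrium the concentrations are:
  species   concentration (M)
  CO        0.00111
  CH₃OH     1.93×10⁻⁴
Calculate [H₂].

At equilibrium, K_c = [CH₃OH] / ([CO]·[H₂]²) = 0.189.
(1.93×10⁻⁴) / ((0.00111)·([H₂])²) = 0.189
[H₂]² = 0.920 ⇒ [H₂] = 0.959 M

[H₂] = 0.959 M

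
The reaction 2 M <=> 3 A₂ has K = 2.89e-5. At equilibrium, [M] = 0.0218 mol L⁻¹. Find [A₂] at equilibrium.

At equilibrium, K = [A₂]³ / [M]² = 2.89e-5.
([A₂])³ / (0.0218)² = 2.89e-5
[A₂]³ = 1.37e-8 ⇒ [A₂] = 0.00239 mol L⁻¹

[A₂] = 0.00239 mol L⁻¹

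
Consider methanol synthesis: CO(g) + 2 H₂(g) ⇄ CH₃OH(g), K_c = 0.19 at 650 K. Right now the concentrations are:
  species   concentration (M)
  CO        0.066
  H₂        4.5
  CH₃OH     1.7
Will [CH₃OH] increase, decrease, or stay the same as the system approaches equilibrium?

decrease

Q_c = [CH₃OH] / ([CO]·[H₂]²) = (1.7) / ((0.066)·(4.5)²) = 1.3
Q_c = 1.3 > K_c = 0.19: net reverse reaction.
CH₃OH is a product, so it decreases.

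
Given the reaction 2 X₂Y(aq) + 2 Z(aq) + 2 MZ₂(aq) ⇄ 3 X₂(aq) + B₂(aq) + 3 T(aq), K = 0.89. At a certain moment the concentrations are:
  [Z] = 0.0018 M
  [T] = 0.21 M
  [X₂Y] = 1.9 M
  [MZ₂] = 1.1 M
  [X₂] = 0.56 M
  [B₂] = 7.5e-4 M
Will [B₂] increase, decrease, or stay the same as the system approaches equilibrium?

Q = [X₂]³·[B₂]·[T]³ / ([X₂Y]²·[Z]²·[MZ₂]²) = (0.56)³·(7.5e-4)·(0.21)³ / ((1.9)²·(0.0018)²·(1.1)²) = 0.086
Q = 0.086 < K = 0.89: net forward reaction.
B₂ is a product, so it increases.

increase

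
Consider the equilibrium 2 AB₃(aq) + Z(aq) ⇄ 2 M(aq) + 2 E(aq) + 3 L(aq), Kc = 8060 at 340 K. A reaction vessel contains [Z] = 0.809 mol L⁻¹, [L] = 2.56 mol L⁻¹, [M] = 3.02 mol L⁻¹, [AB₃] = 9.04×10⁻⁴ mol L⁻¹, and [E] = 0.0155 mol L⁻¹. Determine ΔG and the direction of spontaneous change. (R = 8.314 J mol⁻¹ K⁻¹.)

Qc = [M]²·[E]²·[L]³ / ([AB₃]²·[Z]) = (3.02)²·(0.0155)²·(2.56)³ / ((9.04×10⁻⁴)²·(0.809)) = 55600
ΔG = RT ln(Qc/Kc) = (8.314 J mol⁻¹ K⁻¹)(340 K) × ln(55600/8060)
   = (2.827 kJ/mol)(1.931) = 5.46 kJ/mol
ΔG > 0, so the forward reaction is non-spontaneous (proceeds in reverse).

ΔG = 5.46 kJ/mol; the forward reaction is non-spontaneous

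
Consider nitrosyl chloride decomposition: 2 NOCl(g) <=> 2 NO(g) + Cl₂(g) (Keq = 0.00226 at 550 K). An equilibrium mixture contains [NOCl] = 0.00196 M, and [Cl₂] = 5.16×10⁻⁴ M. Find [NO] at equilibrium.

At equilibrium, Keq = [NO]²·[Cl₂] / [NOCl]² = 0.00226.
([NO])²·(5.16×10⁻⁴) / (0.00196)² = 0.00226
[NO]² = 1.68×10⁻⁵ ⇒ [NO] = 0.00410 M

[NO] = 0.00410 M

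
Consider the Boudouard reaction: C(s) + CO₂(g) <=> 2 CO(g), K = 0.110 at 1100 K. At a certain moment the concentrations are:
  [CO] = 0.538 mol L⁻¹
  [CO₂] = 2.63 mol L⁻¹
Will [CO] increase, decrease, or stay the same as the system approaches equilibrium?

stay the same

(C is a pure solid — omitted from Q.)
Q = [CO]² / [CO₂] = (0.538)² / (2.63) = 0.110
Q = 0.110 = K; the system is at equilibrium.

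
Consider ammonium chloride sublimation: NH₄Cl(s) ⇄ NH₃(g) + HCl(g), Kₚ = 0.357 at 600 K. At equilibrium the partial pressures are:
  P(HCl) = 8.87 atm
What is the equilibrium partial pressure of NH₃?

P(NH₃) = 0.0402 atm

(NH₄Cl is a pure solid — omitted from Kₚ.)
At equilibrium, Kₚ = P(NH₃)·P(HCl) = 0.357.
(P(NH₃))·(8.87) = 0.357
P(NH₃) = 0.0402 atm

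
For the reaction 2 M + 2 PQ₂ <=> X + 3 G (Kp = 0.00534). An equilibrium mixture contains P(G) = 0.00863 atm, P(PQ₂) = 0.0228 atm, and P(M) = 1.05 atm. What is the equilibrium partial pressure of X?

P(X) = 4.76 atm

At equilibrium, Kp = P(X)·P(G)³ / (P(M)²·P(PQ₂)²) = 0.00534.
(P(X))·(0.00863)³ / ((1.05)²·(0.0228)²) = 0.00534
P(X) = 4.76 atm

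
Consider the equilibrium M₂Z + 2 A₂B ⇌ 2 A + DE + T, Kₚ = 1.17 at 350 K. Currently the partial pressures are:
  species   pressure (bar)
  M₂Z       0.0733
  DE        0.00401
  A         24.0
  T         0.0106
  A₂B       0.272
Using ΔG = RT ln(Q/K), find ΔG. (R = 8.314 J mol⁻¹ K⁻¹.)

Qₚ = P(A)²·P(DE)·P(T) / (P(M₂Z)·P(A₂B)²) = (24.0)²·(0.00401)·(0.0106) / ((0.0733)·(0.272)²) = 4.51
ΔG = RT ln(Qₚ/Kₚ) = (8.314 J mol⁻¹ K⁻¹)(350 K) × ln(4.51/1.17)
   = (2.910 kJ/mol)(1.349) = 3.93 kJ/mol
ΔG > 0, so the forward reaction is non-spontaneous (proceeds in reverse).

ΔG = 3.93 kJ/mol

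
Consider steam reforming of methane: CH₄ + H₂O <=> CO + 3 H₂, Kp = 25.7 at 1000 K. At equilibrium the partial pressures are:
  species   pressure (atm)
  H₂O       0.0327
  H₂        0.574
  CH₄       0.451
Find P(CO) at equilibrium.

At equilibrium, Kp = P(CO)·P(H₂)³ / (P(CH₄)·P(H₂O)) = 25.7.
(P(CO))·(0.574)³ / ((0.451)·(0.0327)) = 25.7
P(CO) = 2.00 atm

P(CO) = 2.00 atm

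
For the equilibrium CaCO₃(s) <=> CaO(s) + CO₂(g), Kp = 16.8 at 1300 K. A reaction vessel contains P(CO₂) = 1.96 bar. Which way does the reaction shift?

(CaCO₃, CaO are pure solids — omitted from Qp.)
Qp = P(CO₂) = 1.96
Qp = 1.96 < Kp = 16.8, so the forward reaction proceeds.

forward (toward products)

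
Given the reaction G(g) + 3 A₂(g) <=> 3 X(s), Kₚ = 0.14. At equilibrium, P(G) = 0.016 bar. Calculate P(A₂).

P(A₂) = 7.6 bar

(X is a pure solid — omitted from Kₚ.)
At equilibrium, Kₚ = 1 / (P(G)·P(A₂)³) = 0.14.
1 / ((0.016)·(P(A₂))³) = 0.14
P(A₂)³ = 446 ⇒ P(A₂) = 7.6 bar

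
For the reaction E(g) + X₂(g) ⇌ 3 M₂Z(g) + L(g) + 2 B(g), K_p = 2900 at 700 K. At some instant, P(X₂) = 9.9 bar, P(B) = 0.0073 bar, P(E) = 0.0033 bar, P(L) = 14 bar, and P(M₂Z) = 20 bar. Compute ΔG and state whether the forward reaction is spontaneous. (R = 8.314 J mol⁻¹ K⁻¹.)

Q_p = P(M₂Z)³·P(L)·P(B)² / (P(E)·P(X₂)) = (20)³·(14)·(0.0073)² / ((0.0033)·(9.9)) = 183
ΔG = RT ln(Q_p/K_p) = (8.314 J mol⁻¹ K⁻¹)(700 K) × ln(183/2900)
   = (5.820 kJ/mol)(-2.763) = -16.1 kJ/mol
ΔG < 0, so the forward reaction is spontaneous (proceeds forward).

ΔG = -16.1 kJ/mol; the forward reaction is spontaneous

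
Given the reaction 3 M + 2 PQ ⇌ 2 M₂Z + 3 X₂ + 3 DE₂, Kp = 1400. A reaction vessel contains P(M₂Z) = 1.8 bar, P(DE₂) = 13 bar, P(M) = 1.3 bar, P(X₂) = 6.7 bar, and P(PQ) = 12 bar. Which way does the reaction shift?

reverse (toward reactants)

Qp = P(M₂Z)²·P(X₂)³·P(DE₂)³ / (P(M)³·P(PQ)²) = (1.8)²·(6.7)³·(13)³ / ((1.3)³·(12)²) = 6800
Qp = 6800 > Kp = 1400, so the reverse reaction proceeds.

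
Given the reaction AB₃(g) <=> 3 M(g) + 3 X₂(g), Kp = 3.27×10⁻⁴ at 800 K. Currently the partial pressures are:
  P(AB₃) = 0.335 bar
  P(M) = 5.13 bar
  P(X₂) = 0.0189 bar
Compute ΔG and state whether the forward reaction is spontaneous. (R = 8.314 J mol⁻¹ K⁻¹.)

ΔG = 14.1 kJ/mol; the forward reaction is non-spontaneous

Qp = P(M)³·P(X₂)³ / P(AB₃) = (5.13)³·(0.0189)³ / (0.335) = 0.00272
ΔG = RT ln(Qp/Kp) = (8.314 J mol⁻¹ K⁻¹)(800 K) × ln(0.00272/3.27×10⁻⁴)
   = (6.651 kJ/mol)(2.118) = 14.1 kJ/mol
ΔG > 0, so the forward reaction is non-spontaneous (proceeds in reverse).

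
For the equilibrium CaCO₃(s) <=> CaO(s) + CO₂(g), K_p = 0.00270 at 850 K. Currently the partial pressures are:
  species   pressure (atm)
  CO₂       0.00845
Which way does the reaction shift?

(CaCO₃, CaO are pure solids — omitted from Q_p.)
Q_p = P(CO₂) = 0.00845
Q_p = 0.00845 > K_p = 0.00270, so the reverse reaction proceeds.

toward reactants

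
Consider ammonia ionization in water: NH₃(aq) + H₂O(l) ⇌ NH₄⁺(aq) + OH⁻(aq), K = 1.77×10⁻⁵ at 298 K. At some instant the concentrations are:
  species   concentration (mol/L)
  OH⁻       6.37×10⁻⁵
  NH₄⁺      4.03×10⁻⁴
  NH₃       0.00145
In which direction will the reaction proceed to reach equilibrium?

(H₂O is a pure liquid — omitted from Q.)
Q = [NH₄⁺]·[OH⁻] / [NH₃] = (4.03×10⁻⁴)·(6.37×10⁻⁵) / (0.00145) = 1.77×10⁻⁵
Q = 1.77×10⁻⁵ = K, so the system is already at equilibrium.

neither direction; the system is at equilibrium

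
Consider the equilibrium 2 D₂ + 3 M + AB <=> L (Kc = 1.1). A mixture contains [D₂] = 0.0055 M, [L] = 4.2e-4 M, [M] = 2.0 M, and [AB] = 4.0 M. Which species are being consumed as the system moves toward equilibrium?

D₂, M, AB (reactants)

Qc = [L] / ([D₂]²·[M]³·[AB]) = (4.2e-4) / ((0.0055)²·(2.0)³·(4.0)) = 0.43
Qc = 0.43 < Kc = 1.1: net forward reaction.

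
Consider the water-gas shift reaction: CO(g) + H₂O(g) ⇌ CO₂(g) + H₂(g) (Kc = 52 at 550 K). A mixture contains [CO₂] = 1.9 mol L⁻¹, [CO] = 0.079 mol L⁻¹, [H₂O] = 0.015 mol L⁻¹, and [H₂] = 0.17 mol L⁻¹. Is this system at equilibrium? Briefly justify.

Qc = [CO₂]·[H₂] / ([CO]·[H₂O]) = (1.9)·(0.17) / ((0.079)·(0.015)) = 270
Qc = 270 > Kc = 52: net reverse reaction.

no; Q > K, reaction proceeds in reverse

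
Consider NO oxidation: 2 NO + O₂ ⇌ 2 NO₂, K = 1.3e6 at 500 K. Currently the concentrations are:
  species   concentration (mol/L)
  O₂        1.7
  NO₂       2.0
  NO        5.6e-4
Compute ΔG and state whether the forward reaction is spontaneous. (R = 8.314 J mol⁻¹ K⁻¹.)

Q = [NO₂]² / ([NO]²·[O₂]) = (2.0)² / ((5.6e-4)²·(1.7)) = 7.50e6
ΔG = RT ln(Q/K) = (8.314 J mol⁻¹ K⁻¹)(500 K) × ln(7.50e6/1.3e6)
   = (4.157 kJ/mol)(1.753) = 7.29 kJ/mol
ΔG > 0, so the forward reaction is non-spontaneous (proceeds in reverse).

ΔG = 7.29 kJ/mol; the forward reaction is non-spontaneous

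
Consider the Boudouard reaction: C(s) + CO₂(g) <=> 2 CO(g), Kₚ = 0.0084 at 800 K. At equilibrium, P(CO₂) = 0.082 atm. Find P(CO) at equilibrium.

(C is a pure solid — omitted from Kₚ.)
At equilibrium, Kₚ = P(CO)² / P(CO₂) = 0.0084.
(P(CO))² / (0.082) = 0.0084
P(CO)² = 6.89×10⁻⁴ ⇒ P(CO) = 0.026 atm

P(CO) = 0.026 atm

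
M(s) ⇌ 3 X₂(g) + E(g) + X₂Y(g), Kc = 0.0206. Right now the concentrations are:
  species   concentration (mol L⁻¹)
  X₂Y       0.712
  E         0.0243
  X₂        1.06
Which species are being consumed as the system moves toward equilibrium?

(M is a pure solid — omitted from Qc.)
Qc = [X₂]³·[E]·[X₂Y] = (1.06)³·(0.0243)·(0.712) = 0.0206
Qc = 0.0206 = Kc; the system is at equilibrium.

none (at equilibrium)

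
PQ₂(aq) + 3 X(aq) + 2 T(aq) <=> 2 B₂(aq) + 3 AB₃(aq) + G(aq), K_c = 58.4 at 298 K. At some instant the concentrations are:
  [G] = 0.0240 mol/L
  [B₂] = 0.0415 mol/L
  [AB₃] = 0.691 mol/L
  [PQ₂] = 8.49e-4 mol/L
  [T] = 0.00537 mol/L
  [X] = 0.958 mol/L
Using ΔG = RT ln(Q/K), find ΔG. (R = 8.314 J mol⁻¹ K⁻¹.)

Q_c = [B₂]²·[AB₃]³·[G] / ([PQ₂]·[X]³·[T]²) = (0.0415)²·(0.691)³·(0.0240) / ((8.49e-4)·(0.958)³·(0.00537)²) = 634
ΔG = RT ln(Q_c/K_c) = (8.314 J mol⁻¹ K⁻¹)(298 K) × ln(634/58.4)
   = (2.478 kJ/mol)(2.385) = 5.91 kJ/mol
ΔG > 0, so the forward reaction is non-spontaneous (proceeds in reverse).

ΔG = 5.91 kJ/mol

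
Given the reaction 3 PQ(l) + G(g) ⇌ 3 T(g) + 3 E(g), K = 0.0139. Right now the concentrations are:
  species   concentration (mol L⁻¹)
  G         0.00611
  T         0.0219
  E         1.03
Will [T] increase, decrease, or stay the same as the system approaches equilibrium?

increase

(PQ is a pure liquid — omitted from Q.)
Q = [T]³·[E]³ / [G] = (0.0219)³·(1.03)³ / (0.00611) = 0.00188
Q = 0.00188 < K = 0.0139: net forward reaction.
T is a product, so it increases.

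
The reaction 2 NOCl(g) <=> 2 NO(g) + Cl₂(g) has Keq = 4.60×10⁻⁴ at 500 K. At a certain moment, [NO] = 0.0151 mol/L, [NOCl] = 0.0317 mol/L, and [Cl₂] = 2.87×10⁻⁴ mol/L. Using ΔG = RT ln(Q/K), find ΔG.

Q = [NO]²·[Cl₂] / [NOCl]² = (0.0151)²·(2.87×10⁻⁴) / (0.0317)² = 6.51×10⁻⁵
ΔG = RT ln(Q/Keq) = (8.314 J mol⁻¹ K⁻¹)(500 K) × ln(6.51×10⁻⁵/4.60×10⁻⁴)
   = (4.157 kJ/mol)(-1.955) = -8.13 kJ/mol
ΔG < 0, so the forward reaction is spontaneous (proceeds forward).

ΔG = -8.13 kJ/mol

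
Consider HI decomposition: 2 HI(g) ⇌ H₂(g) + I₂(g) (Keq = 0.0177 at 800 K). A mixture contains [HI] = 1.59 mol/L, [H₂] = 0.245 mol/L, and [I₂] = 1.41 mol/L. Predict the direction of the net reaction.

Q = [H₂]·[I₂] / [HI]² = (0.245)·(1.41) / (1.59)² = 0.137
Q = 0.137 > Keq = 0.0177, so the reverse reaction proceeds.

reverse (toward reactants)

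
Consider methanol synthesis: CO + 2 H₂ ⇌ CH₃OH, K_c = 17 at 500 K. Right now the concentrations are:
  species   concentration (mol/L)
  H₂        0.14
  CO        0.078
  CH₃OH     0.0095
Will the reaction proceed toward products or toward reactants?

Q_c = [CH₃OH] / ([CO]·[H₂]²) = (0.0095) / ((0.078)·(0.14)²) = 6.2
Q_c = 6.2 < K_c = 17, so the forward reaction proceeds.

in the forward direction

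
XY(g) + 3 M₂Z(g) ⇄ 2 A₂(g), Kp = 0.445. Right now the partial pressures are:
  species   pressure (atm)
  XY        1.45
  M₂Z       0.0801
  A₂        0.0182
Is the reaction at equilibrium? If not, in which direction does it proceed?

at equilibrium

Qp = P(A₂)² / (P(XY)·P(M₂Z)³) = (0.0182)² / ((1.45)·(0.0801)³) = 0.445
Qp = 0.445 = Kp, so the system is already at equilibrium.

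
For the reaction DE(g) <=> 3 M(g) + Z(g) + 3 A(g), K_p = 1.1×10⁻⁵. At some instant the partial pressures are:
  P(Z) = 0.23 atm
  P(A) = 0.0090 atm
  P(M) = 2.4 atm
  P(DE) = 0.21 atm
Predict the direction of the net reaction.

Q_p = P(M)³·P(Z)·P(A)³ / P(DE) = (2.4)³·(0.23)·(0.0090)³ / (0.21) = 1.1×10⁻⁵
Q_p = 1.1×10⁻⁵ = K_p, so the system is already at equilibrium.

at equilibrium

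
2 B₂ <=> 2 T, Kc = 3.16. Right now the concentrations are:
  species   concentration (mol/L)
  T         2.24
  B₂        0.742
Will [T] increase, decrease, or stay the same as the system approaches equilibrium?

decrease

Qc = [T]² / [B₂]² = (2.24)² / (0.742)² = 9.11
Qc = 9.11 > Kc = 3.16: net reverse reaction.
T is a product, so it decreases.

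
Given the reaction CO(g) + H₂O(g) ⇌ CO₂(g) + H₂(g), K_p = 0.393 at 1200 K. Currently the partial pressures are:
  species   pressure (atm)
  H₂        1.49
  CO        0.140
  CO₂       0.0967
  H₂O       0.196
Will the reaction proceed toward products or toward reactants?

Q_p = P(CO₂)·P(H₂) / (P(CO)·P(H₂O)) = (0.0967)·(1.49) / ((0.140)·(0.196)) = 5.25
Q_p = 5.25 > K_p = 0.393, so the reverse reaction proceeds.

reverse (toward reactants)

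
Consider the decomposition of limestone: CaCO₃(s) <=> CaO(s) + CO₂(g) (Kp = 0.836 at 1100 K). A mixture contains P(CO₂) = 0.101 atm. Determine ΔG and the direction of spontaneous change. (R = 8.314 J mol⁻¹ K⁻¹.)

(CaCO₃, CaO are pure solids — omitted from Qp.)
Qp = P(CO₂) = 0.101
ΔG = RT ln(Qp/Kp) = (8.314 J mol⁻¹ K⁻¹)(1100 K) × ln(0.101/0.836)
   = (9.145 kJ/mol)(-2.114) = -19.3 kJ/mol
ΔG < 0, so the forward reaction is spontaneous (proceeds forward).

ΔG = -19.3 kJ/mol; the forward reaction is spontaneous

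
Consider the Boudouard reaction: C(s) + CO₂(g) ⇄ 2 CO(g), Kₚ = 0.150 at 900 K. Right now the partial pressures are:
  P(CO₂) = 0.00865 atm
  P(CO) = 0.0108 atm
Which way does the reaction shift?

to the right

(C is a pure solid — omitted from Qₚ.)
Qₚ = P(CO)² / P(CO₂) = (0.0108)² / (0.00865) = 0.0135
Qₚ = 0.0135 < Kₚ = 0.150, so the forward reaction proceeds.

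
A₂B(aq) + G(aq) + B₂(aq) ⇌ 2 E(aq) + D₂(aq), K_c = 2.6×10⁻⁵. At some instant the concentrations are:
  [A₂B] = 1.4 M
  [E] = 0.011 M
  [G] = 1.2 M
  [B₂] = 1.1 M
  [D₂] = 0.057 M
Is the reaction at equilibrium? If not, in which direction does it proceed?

Q_c = [E]²·[D₂] / ([A₂B]·[G]·[B₂]) = (0.011)²·(0.057) / ((1.4)·(1.2)·(1.1)) = 3.7×10⁻⁶
Q_c = 3.7×10⁻⁶ < K_c = 2.6×10⁻⁵, so the forward reaction proceeds.

toward products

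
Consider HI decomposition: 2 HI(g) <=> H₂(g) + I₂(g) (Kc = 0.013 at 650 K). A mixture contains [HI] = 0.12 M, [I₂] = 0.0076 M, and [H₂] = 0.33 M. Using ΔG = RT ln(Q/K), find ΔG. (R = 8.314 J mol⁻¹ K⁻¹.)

ΔG = 14.0 kJ/mol

Qc = [H₂]·[I₂] / [HI]² = (0.33)·(0.0076) / (0.12)² = 0.174
ΔG = RT ln(Qc/Kc) = (8.314 J mol⁻¹ K⁻¹)(650 K) × ln(0.174/0.013)
   = (5.404 kJ/mol)(2.594) = 14.0 kJ/mol
ΔG > 0, so the forward reaction is non-spontaneous (proceeds in reverse).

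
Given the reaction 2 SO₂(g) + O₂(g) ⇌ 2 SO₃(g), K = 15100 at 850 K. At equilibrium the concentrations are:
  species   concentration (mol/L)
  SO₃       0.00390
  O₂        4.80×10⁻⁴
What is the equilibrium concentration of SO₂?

At equilibrium, K = [SO₃]² / ([SO₂]²·[O₂]) = 15100.
(0.00390)² / (([SO₂])²·(4.80×10⁻⁴)) = 15100
[SO₂]² = 2.10×10⁻⁶ ⇒ [SO₂] = 0.00145 mol/L

[SO₂] = 0.00145 mol/L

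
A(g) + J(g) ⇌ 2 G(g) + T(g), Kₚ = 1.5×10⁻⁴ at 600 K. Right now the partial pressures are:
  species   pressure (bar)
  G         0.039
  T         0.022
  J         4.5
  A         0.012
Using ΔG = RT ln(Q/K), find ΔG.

Qₚ = P(G)²·P(T) / (P(A)·P(J)) = (0.039)²·(0.022) / ((0.012)·(4.5)) = 6.20×10⁻⁴
ΔG = RT ln(Qₚ/Kₚ) = (8.314 J mol⁻¹ K⁻¹)(600 K) × ln(6.20×10⁻⁴/1.5×10⁻⁴)
   = (4.988 kJ/mol)(1.419) = 7.08 kJ/mol
ΔG > 0, so the forward reaction is non-spontaneous (proceeds in reverse).

ΔG = 7.08 kJ/mol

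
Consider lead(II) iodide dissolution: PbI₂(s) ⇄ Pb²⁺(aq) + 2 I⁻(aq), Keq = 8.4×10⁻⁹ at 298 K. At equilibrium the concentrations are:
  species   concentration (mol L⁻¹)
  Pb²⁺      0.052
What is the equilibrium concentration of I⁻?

[I⁻] = 4.0×10⁻⁴ mol L⁻¹

(PbI₂ is a pure solid — omitted from Keq.)
At equilibrium, Keq = [Pb²⁺]·[I⁻]² = 8.4×10⁻⁹.
(0.052)·([I⁻])² = 8.4×10⁻⁹
[I⁻]² = 1.62×10⁻⁷ ⇒ [I⁻] = 4.0×10⁻⁴ mol L⁻¹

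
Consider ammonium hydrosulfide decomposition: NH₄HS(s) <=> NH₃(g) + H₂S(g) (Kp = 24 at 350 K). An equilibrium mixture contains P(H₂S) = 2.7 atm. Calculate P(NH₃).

(NH₄HS is a pure solid — omitted from Kp.)
At equilibrium, Kp = P(NH₃)·P(H₂S) = 24.
(P(NH₃))·(2.7) = 24
P(NH₃) = 8.89 = 8.9 atm

P(NH₃) = 8.9 atm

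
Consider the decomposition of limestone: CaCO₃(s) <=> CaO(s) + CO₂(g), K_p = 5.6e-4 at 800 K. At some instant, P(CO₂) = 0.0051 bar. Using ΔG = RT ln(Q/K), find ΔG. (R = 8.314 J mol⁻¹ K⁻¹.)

ΔG = 14.7 kJ/mol

(CaCO₃, CaO are pure solids — omitted from Q_p.)
Q_p = P(CO₂) = 0.00510
ΔG = RT ln(Q_p/K_p) = (8.314 J mol⁻¹ K⁻¹)(800 K) × ln(0.00510/5.6e-4)
   = (6.651 kJ/mol)(2.209) = 14.7 kJ/mol
ΔG > 0, so the forward reaction is non-spontaneous (proceeds in reverse).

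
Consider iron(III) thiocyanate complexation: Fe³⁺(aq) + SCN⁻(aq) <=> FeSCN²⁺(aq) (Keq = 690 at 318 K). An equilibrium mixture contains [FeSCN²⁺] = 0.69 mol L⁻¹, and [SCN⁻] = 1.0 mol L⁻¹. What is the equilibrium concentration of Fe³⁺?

At equilibrium, Keq = [FeSCN²⁺] / ([Fe³⁺]·[SCN⁻]) = 690.
(0.69) / (([Fe³⁺])·(1.0)) = 690
[Fe³⁺] = 0.00100 = 0.0010 mol L⁻¹

[Fe³⁺] = 0.0010 mol L⁻¹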